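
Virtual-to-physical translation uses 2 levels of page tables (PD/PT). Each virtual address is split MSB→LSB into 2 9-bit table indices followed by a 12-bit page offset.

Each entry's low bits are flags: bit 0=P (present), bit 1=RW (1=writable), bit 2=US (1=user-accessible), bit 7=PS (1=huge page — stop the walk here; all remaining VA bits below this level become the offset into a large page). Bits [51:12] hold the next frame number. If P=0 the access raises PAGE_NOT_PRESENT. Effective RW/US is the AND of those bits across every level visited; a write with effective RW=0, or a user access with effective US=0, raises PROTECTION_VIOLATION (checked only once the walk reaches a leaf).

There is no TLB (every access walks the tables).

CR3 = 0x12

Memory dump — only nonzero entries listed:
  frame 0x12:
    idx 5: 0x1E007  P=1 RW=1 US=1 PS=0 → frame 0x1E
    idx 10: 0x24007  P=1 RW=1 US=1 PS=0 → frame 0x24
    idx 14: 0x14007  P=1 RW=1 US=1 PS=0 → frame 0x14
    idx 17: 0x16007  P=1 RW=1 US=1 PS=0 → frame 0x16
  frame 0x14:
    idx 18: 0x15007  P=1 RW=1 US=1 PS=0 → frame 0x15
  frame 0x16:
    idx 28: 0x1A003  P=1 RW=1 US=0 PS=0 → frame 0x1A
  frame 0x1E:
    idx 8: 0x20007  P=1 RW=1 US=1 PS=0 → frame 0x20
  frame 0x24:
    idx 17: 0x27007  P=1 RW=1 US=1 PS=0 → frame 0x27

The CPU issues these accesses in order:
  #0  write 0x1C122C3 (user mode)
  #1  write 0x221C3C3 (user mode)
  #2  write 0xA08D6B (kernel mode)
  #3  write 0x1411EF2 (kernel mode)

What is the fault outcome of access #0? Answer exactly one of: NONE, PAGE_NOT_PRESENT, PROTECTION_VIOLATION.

Per-access translation:
#0 VA=0x1C122C3 (w,user):
  [0] read 0x12 idx=14: raw=0x14007 flags P=1 W=1 U=1 S=0
  [1] read 0x14 idx=18: raw=0x15007 flags P=1 W=1 U=1 S=0
  ⇒ phys 0x152C3  [2 reads]
#1 VA=0x221C3C3 (w,user):
  [0] read 0x12 idx=17: raw=0x16007 flags P=1 W=1 U=1 S=0
  [1] read 0x16 idx=28: raw=0x1A003 flags P=1 W=1 U=0 S=0
  → PROTECTION_VIOLATION  (2 entries read)
#2 VA=0xA08D6B (w,kernel):
  [0] read 0x12 idx=5: raw=0x1E007 flags P=1 W=1 U=1 S=0
  [1] read 0x1E idx=8: raw=0x20007 flags P=1 W=1 U=1 S=0
  ⇒ phys 0x20D6B  [2 reads]
#3 VA=0x1411EF2 (w,kernel):
  [0] read 0x12 idx=10: raw=0x24007 flags P=1 W=1 U=1 S=0
  [1] read 0x24 idx=17: raw=0x27007 flags P=1 W=1 U=1 S=0
  ⇒ phys 0x27EF2  [2 reads]

Access #0 fault: NONE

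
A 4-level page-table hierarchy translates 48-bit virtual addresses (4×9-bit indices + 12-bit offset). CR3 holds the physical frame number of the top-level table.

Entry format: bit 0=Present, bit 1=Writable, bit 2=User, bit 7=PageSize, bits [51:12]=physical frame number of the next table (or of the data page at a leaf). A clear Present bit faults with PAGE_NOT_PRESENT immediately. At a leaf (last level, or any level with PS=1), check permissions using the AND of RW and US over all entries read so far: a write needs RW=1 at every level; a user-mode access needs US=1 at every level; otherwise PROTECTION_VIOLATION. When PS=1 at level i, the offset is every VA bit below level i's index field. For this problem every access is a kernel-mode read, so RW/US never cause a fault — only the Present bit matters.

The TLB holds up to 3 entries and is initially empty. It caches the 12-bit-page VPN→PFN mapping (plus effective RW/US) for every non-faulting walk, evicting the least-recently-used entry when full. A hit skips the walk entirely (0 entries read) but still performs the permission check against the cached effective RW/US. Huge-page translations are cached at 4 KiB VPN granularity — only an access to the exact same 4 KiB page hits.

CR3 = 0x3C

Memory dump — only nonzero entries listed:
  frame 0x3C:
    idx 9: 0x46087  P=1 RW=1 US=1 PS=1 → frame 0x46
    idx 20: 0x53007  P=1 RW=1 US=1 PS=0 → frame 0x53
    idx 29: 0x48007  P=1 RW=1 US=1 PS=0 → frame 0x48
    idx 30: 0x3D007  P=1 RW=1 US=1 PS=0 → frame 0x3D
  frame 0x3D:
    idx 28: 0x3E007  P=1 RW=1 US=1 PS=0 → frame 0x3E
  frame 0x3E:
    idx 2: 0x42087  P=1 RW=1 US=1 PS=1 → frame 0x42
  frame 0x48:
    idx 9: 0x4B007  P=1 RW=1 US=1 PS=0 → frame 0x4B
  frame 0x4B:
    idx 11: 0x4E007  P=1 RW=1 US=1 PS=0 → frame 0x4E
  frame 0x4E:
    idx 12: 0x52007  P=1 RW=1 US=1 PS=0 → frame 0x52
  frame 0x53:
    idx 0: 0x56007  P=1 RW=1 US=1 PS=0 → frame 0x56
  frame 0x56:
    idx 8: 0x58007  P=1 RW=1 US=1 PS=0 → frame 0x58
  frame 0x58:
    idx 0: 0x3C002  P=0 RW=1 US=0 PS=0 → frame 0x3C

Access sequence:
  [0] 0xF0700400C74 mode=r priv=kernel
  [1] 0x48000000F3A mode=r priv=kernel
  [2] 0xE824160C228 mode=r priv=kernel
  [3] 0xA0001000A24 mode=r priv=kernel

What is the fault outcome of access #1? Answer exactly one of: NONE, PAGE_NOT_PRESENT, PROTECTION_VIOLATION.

Per-access translation:
#0 VA=0xF0700400C74 (r,kernel):
  [0] read 0x3C idx=30: raw=0x3D007 flags P=1 W=1 U=1 S=0
  [1] read 0x3D idx=28: raw=0x3E007 flags P=1 W=1 U=1 S=0
  [2] read 0x3E idx=2: raw=0x42087 flags P=1 W=1 U=1 S=1
  → PA=0x42C74 (huge @L2)  (3 entries read)
#1 VA=0x48000000F3A (r,kernel):
  [0] read 0x3C idx=9: raw=0x46087 flags P=1 W=1 U=1 S=1
  → PA=0x46F3A (huge @L0)  (1 entries read)
#2 VA=0xE824160C228 (r,kernel):
  [0] read 0x3C idx=29: raw=0x48007 flags P=1 W=1 U=1 S=0
  [1] read 0x48 idx=9: raw=0x4B007 flags P=1 W=1 U=1 S=0
  [2] read 0x4B idx=11: raw=0x4E007 flags P=1 W=1 U=1 S=0
  [3] read 0x4E idx=12: raw=0x52007 flags P=1 W=1 U=1 S=0
  → PA=0x52228  (4 entries read)
#3 VA=0xA0001000A24 (r,kernel):
  [0] read 0x3C idx=20: raw=0x53007 flags P=1 W=1 U=1 S=0
  [1] read 0x53 idx=0: raw=0x56007 flags P=1 W=1 U=1 S=0
  [2] read 0x56 idx=8: raw=0x58007 flags P=1 W=1 U=1 S=0
  [3] read 0x58 idx=0: raw=0x3C002 flags P=0 W=1 U=0 S=0
  → PAGE_NOT_PRESENT  (4 entries read)

Access #1 fault: NONE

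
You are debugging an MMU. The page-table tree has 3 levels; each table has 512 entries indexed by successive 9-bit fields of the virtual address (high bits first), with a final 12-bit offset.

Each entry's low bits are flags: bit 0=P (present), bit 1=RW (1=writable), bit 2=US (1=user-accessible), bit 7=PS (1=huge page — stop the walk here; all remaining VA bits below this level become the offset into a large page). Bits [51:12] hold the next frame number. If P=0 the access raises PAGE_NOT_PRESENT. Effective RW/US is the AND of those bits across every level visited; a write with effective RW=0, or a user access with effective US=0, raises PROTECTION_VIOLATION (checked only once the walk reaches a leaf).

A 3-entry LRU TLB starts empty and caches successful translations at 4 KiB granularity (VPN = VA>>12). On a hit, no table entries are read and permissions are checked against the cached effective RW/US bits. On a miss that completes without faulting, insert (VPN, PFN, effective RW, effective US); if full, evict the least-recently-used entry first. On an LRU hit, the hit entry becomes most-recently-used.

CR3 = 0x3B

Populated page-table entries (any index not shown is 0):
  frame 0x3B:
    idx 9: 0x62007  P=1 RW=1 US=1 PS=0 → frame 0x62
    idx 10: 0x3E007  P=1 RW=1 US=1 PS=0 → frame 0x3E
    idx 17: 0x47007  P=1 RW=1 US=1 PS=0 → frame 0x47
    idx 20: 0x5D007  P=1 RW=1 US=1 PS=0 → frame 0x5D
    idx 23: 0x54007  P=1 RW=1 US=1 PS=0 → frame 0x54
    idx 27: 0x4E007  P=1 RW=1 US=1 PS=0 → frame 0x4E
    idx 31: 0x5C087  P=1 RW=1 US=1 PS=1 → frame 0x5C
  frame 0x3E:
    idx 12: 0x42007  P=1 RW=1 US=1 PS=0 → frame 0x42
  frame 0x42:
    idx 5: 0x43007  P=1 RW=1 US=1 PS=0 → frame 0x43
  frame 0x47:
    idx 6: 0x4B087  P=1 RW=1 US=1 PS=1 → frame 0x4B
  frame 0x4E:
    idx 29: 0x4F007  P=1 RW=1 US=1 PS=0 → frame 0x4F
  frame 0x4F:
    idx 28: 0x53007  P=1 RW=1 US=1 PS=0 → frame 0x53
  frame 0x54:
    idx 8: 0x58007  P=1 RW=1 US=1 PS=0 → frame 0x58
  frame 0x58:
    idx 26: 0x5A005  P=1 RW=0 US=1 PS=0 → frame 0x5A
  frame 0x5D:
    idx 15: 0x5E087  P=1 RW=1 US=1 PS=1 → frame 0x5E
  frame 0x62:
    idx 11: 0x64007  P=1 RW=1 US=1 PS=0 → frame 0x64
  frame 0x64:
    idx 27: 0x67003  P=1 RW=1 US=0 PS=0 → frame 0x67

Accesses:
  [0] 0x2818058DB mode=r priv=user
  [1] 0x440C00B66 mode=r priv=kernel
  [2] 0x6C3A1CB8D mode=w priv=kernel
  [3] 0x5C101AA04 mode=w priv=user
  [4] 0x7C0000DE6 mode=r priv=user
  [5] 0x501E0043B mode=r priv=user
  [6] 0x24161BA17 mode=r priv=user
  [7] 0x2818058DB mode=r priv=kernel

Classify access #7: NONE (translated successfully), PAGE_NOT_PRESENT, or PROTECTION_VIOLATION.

Walk each access:
#0 VA=0x2818058DB (r,user):
  L0: frame=0x3B idx=10 entry=0x3E007 [P=1 RW=1 US=1 PS=0]
  L1: frame=0x3E idx=12 entry=0x42007 [P=1 RW=1 US=1 PS=0]
  L2: frame=0x42 idx=5 entry=0x43007 [P=1 RW=1 US=1 PS=0]
  ⇒ phys 0x438DB  [3 reads]
#1 VA=0x440C00B66 (r,kernel):
  L0: frame=0x3B idx=17 entry=0x47007 [P=1 RW=1 US=1 PS=0]
  L1: frame=0x47 idx=6 entry=0x4B087 [P=1 RW=1 US=1 PS=1]
  ⇒ phys 0x4BB66 (huge @L1)  [2 reads]
#2 VA=0x6C3A1CB8D (w,kernel):
  L0: frame=0x3B idx=27 entry=0x4E007 [P=1 RW=1 US=1 PS=0]
  L1: frame=0x4E idx=29 entry=0x4F007 [P=1 RW=1 US=1 PS=0]
  L2: frame=0x4F idx=28 entry=0x53007 [P=1 RW=1 US=1 PS=0]
  ⇒ phys 0x53B8D  [3 reads]
#3 VA=0x5C101AA04 (w,user):
  L0: frame=0x3B idx=23 entry=0x54007 [P=1 RW=1 US=1 PS=0]
  L1: frame=0x54 idx=8 entry=0x58007 [P=1 RW=1 US=1 PS=0]
  L2: frame=0x58 idx=26 entry=0x5A005 [P=1 RW=0 US=1 PS=0]
  ⇒ fault: PROTECTION_VIOLATION  — 3 lookups
#4 VA=0x7C0000DE6 (r,user):
  L0: frame=0x3B idx=31 entry=0x5C087 [P=1 RW=1 US=1 PS=1]
  ⇒ phys 0x5CDE6 (huge @L0)  [1 reads]
#5 VA=0x501E0043B (r,user):
  L0: frame=0x3B idx=20 entry=0x5D007 [P=1 RW=1 US=1 PS=0]
  L1: frame=0x5D idx=15 entry=0x5E087 [P=1 RW=1 US=1 PS=1]
  ⇒ phys 0x5E43B (huge @L1)  [2 reads]
#6 VA=0x24161BA17 (r,user):
  L0: frame=0x3B idx=9 entry=0x62007 [P=1 RW=1 US=1 PS=0]
  L1: frame=0x62 idx=11 entry=0x64007 [P=1 RW=1 US=1 PS=0]
  L2: frame=0x64 idx=27 entry=0x67003 [P=1 RW=1 US=0 PS=0]
  ⇒ fault: PROTECTION_VIOLATION  — 3 lookups
#7 VA=0x2818058DB (r,kernel):
  L0: frame=0x3B idx=10 entry=0x3E007 [P=1 RW=1 US=1 PS=0]
  L1: frame=0x3E idx=12 entry=0x42007 [P=1 RW=1 US=1 PS=0]
  L2: frame=0x42 idx=5 entry=0x43007 [P=1 RW=1 US=1 PS=0]
  ⇒ phys 0x438DB  [3 reads]

Access #7 fault: NONE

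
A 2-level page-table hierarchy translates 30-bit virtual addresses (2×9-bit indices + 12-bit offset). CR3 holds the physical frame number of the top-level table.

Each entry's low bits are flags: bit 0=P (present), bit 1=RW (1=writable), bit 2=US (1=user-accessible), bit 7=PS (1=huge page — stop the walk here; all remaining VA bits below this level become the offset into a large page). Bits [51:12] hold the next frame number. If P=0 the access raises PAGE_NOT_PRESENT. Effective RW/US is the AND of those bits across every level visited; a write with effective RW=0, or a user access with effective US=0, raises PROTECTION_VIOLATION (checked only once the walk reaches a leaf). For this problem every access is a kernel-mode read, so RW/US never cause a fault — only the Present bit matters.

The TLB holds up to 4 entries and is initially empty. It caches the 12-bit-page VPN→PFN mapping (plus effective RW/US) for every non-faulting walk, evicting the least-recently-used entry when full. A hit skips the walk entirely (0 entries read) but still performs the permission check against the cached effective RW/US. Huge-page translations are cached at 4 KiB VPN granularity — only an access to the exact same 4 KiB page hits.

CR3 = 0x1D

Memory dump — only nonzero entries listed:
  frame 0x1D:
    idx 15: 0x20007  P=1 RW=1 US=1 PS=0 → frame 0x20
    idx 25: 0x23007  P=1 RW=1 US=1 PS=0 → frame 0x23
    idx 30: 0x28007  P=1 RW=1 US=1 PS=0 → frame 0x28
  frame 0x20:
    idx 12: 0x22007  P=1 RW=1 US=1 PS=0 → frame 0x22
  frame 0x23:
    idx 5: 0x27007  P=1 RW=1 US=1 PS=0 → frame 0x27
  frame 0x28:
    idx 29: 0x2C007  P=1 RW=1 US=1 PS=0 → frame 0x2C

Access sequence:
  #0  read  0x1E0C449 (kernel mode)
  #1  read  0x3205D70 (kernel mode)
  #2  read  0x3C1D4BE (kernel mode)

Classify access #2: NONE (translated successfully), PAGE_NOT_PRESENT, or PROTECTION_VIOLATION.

Walk each access:
#0 VA=0x1E0C449 (r,kernel):
  L0: frame=0x1D idx=15 entry=0x20007 [P=1 RW=1 US=1 PS=0]
  L1: frame=0x20 idx=12 entry=0x22007 [P=1 RW=1 US=1 PS=0]
  ✓ 0x22449  — 2 lookups
#1 VA=0x3205D70 (r,kernel):
  L0: frame=0x1D idx=25 entry=0x23007 [P=1 RW=1 US=1 PS=0]
  L1: frame=0x23 idx=5 entry=0x27007 [P=1 RW=1 US=1 PS=0]
  ✓ 0x27D70  — 2 lookups
#2 VA=0x3C1D4BE (r,kernel):
  L0: frame=0x1D idx=30 entry=0x28007 [P=1 RW=1 US=1 PS=0]
  L1: frame=0x28 idx=29 entry=0x2C007 [P=1 RW=1 US=1 PS=0]
  ✓ 0x2C4BE  — 2 lookups

Access #2 fault: NONE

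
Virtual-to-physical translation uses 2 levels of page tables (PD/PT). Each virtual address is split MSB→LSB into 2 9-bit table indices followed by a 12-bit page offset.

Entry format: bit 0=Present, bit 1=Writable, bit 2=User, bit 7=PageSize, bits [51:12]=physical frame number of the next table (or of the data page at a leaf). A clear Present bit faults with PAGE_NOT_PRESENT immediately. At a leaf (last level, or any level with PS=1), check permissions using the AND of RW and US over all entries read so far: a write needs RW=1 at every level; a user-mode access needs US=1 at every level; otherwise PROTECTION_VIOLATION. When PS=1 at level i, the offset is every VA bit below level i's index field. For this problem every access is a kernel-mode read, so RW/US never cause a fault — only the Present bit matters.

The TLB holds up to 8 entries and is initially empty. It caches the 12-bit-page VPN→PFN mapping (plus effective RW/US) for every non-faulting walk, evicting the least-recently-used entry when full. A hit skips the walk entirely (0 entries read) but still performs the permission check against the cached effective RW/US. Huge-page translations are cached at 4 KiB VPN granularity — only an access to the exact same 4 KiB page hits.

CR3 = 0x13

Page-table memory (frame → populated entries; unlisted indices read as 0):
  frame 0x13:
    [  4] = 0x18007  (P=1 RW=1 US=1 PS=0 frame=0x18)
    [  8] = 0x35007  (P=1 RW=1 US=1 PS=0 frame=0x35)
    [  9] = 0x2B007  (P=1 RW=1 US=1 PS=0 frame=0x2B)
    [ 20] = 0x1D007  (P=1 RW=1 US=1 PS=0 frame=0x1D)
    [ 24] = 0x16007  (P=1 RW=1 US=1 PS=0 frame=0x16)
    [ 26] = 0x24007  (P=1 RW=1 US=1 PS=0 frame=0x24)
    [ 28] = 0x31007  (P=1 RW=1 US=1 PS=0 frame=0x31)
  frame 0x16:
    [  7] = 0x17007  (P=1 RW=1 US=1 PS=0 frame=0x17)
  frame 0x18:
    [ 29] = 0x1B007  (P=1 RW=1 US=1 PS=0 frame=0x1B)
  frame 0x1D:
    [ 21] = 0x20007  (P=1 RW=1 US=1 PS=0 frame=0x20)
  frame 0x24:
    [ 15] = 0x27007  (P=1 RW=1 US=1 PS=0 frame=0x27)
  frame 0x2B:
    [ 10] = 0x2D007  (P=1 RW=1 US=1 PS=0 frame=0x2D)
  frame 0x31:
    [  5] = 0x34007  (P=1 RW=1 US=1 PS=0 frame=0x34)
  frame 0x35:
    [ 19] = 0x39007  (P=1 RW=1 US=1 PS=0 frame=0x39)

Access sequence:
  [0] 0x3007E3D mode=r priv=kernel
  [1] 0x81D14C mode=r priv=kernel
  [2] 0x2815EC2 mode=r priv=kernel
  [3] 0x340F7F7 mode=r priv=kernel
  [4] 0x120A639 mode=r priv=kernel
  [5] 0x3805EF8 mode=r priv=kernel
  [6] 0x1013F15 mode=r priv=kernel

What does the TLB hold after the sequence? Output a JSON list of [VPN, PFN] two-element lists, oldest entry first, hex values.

Trace:
#0 VA=0x3007E3D (r,kernel):
  lvl0: tbl 0x13, slot 24 ⇒ 0x16007 (P1/RW1/US1/PS0)
  lvl1: tbl 0x16, slot 7 ⇒ 0x17007 (P1/RW1/US1/PS0)
  → PA=0x17E3D  (2 entries read)
#1 VA=0x81D14C (r,kernel):
  lvl0: tbl 0x13, slot 4 ⇒ 0x18007 (P1/RW1/US1/PS0)
  lvl1: tbl 0x18, slot 29 ⇒ 0x1B007 (P1/RW1/US1/PS0)
  → PA=0x1B14C  (2 entries read)
#2 VA=0x2815EC2 (r,kernel):
  lvl0: tbl 0x13, slot 20 ⇒ 0x1D007 (P1/RW1/US1/PS0)
  lvl1: tbl 0x1D, slot 21 ⇒ 0x20007 (P1/RW1/US1/PS0)
  → PA=0x20EC2  (2 entries read)
#3 VA=0x340F7F7 (r,kernel):
  lvl0: tbl 0x13, slot 26 ⇒ 0x24007 (P1/RW1/US1/PS0)
  lvl1: tbl 0x24, slot 15 ⇒ 0x27007 (P1/RW1/US1/PS0)
  → PA=0x277F7  (2 entries read)
#4 VA=0x120A639 (r,kernel):
  lvl0: tbl 0x13, slot 9 ⇒ 0x2B007 (P1/RW1/US1/PS0)
  lvl1: tbl 0x2B, slot 10 ⇒ 0x2D007 (P1/RW1/US1/PS0)
  → PA=0x2D639  (2 entries read)
#5 VA=0x3805EF8 (r,kernel):
  lvl0: tbl 0x13, slot 28 ⇒ 0x31007 (P1/RW1/US1/PS0)
  lvl1: tbl 0x31, slot 5 ⇒ 0x34007 (P1/RW1/US1/PS0)
  → PA=0x34EF8  (2 entries read)
#6 VA=0x1013F15 (r,kernel):
  lvl0: tbl 0x13, slot 8 ⇒ 0x35007 (P1/RW1/US1/PS0)
  lvl1: tbl 0x35, slot 19 ⇒ 0x39007 (P1/RW1/US1/PS0)
  → PA=0x39F15  (2 entries read)

TLB: [["0x3007", "0x17"], ["0x81D", "0x1B"], ["0x2815", "0x20"], ["0x340F", "0x27"], ["0x120A", "0x2D"], ["0x3805", "0x34"], ["0x1013", "0x39"]]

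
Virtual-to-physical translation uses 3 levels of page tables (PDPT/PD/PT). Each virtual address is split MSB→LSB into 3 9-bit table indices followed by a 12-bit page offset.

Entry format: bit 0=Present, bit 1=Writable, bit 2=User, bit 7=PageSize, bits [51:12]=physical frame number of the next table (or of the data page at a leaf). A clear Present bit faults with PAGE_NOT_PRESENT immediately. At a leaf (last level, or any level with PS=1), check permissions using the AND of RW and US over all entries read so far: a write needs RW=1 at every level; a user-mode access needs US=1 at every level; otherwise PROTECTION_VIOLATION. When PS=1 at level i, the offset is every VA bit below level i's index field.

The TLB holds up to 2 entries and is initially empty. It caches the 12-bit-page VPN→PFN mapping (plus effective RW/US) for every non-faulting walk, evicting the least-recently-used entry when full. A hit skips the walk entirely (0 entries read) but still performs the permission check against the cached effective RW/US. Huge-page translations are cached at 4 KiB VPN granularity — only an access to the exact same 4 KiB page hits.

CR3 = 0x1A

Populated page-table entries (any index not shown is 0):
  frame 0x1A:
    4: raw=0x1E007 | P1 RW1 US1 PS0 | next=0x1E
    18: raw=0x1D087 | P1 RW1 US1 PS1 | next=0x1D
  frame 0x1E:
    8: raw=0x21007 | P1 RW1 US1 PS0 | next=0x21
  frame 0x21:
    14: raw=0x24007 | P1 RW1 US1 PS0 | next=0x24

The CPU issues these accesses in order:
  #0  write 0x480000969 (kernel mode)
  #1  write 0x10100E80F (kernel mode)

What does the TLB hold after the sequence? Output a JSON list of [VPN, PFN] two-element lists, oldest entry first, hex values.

Walk each access:
#0 VA=0x480000969 (w,kernel):
  [0] read 0x1A idx=18: raw=0x1D087 flags P=1 W=1 U=1 S=1
  ✓ 0x1D969 (huge @L0)  — 1 lookups
#1 VA=0x10100E80F (w,kernel):
  [0] read 0x1A idx=4: raw=0x1E007 flags P=1 W=1 U=1 S=0
  [1] read 0x1E idx=8: raw=0x21007 flags P=1 W=1 U=1 S=0
  [2] read 0x21 idx=14: raw=0x24007 flags P=1 W=1 U=1 S=0
  ✓ 0x2480F  — 3 lookups

TLB: [["0x480000", "0x1D"], ["0x10100E", "0x24"]]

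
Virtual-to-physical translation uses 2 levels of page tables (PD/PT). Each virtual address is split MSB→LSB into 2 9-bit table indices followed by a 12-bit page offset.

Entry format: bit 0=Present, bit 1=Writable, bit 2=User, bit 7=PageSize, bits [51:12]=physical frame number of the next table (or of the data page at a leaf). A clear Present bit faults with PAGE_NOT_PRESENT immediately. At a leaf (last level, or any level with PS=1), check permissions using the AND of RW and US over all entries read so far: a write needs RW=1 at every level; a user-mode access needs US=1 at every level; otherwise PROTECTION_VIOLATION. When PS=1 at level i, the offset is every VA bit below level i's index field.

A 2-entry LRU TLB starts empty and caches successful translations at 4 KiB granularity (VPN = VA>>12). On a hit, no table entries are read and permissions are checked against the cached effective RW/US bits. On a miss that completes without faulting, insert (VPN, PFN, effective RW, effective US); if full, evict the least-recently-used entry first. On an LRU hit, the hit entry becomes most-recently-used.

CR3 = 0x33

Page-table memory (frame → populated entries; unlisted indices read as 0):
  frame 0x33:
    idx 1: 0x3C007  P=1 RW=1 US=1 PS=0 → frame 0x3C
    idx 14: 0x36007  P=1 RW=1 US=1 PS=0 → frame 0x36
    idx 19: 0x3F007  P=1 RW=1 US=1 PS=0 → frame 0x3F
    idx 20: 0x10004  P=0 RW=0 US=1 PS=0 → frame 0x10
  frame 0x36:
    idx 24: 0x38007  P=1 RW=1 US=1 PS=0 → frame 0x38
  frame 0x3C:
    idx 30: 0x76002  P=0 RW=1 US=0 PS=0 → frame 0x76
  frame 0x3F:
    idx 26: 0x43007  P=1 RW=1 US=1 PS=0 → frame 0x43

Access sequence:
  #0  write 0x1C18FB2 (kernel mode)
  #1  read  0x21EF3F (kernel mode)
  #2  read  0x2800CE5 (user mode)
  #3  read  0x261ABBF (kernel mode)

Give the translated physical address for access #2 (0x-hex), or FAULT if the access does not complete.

Walk each access:
#0 VA=0x1C18FB2 (w,kernel):
  L0: frame=0x33 idx=14 entry=0x36007 [P=1 RW=1 US=1 PS=0]
  L1: frame=0x36 idx=24 entry=0x38007 [P=1 RW=1 US=1 PS=0]
  ⇒ phys 0x38FB2  [2 reads]
#1 VA=0x21EF3F (r,kernel):
  L0: frame=0x33 idx=1 entry=0x3C007 [P=1 RW=1 US=1 PS=0]
  L1: frame=0x3C idx=30 entry=0x76002 [P=0 RW=1 US=0 PS=0]
  ✗ PAGE_NOT_PRESENT  [2 reads]
#2 VA=0x2800CE5 (r,user):
  L0: frame=0x33 idx=20 entry=0x10004 [P=0 RW=0 US=1 PS=0]
  ✗ PAGE_NOT_PRESENT  [1 reads]
#3 VA=0x261ABBF (r,kernel):
  L0: frame=0x33 idx=19 entry=0x3F007 [P=1 RW=1 US=1 PS=0]
  L1: frame=0x3F idx=26 entry=0x43007 [P=1 RW=1 US=1 PS=0]
  ⇒ phys 0x43BBF  [2 reads]

Access #2 PA: FAULT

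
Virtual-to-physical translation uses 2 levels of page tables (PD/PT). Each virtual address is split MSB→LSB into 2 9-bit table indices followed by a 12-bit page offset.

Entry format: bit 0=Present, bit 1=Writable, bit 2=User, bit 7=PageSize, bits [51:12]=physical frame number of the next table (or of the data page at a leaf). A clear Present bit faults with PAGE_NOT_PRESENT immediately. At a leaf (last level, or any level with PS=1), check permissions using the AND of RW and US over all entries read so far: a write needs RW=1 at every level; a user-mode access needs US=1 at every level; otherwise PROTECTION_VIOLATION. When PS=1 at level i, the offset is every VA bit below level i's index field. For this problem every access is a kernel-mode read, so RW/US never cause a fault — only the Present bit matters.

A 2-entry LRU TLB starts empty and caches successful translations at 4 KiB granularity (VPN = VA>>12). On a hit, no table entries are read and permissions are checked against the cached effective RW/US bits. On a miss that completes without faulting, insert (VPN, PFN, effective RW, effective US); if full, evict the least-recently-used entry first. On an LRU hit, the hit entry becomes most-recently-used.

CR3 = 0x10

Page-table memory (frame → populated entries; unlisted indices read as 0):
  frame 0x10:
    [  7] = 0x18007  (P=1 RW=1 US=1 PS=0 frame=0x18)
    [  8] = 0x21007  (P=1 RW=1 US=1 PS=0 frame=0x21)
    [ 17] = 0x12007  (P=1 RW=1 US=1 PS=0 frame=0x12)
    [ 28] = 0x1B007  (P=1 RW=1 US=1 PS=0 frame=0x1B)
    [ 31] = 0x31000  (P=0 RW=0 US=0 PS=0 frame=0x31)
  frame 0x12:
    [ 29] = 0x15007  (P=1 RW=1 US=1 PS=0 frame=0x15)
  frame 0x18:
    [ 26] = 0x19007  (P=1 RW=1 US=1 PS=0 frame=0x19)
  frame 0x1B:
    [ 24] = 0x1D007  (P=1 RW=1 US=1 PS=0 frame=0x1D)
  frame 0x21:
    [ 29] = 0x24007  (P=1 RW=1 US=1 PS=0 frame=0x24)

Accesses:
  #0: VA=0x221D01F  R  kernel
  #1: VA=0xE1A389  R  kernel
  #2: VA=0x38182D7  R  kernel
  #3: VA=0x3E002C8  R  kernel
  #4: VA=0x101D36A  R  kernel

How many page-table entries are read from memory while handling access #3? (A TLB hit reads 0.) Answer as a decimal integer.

Walk each access:
#0 VA=0x221D01F (r,kernel):
  [0] read 0x10 idx=17: raw=0x12007 flags P=1 W=1 U=1 S=0
  [1] read 0x12 idx=29: raw=0x15007 flags P=1 W=1 U=1 S=0
  ⇒ phys 0x1501F  [2 reads]
#1 VA=0xE1A389 (r,kernel):
  [0] read 0x10 idx=7: raw=0x18007 flags P=1 W=1 U=1 S=0
  [1] read 0x18 idx=26: raw=0x19007 flags P=1 W=1 U=1 S=0
  ⇒ phys 0x19389  [2 reads]
#2 VA=0x38182D7 (r,kernel):
  [0] read 0x10 idx=28: raw=0x1B007 flags P=1 W=1 U=1 S=0
  [1] read 0x1B idx=24: raw=0x1D007 flags P=1 W=1 U=1 S=0
  ⇒ phys 0x1D2D7  [2 reads]
#3 VA=0x3E002C8 (r,kernel):
  [0] read 0x10 idx=31: raw=0x31000 flags P=0 W=0 U=0 S=0
  ✗ PAGE_NOT_PRESENT  [1 reads]
#4 VA=0x101D36A (r,kernel):
  [0] read 0x10 idx=8: raw=0x21007 flags P=1 W=1 U=1 S=0
  [1] read 0x21 idx=29: raw=0x24007 flags P=1 W=1 U=1 S=0
  ⇒ phys 0x2436A  [2 reads]

Entries read for #3: 1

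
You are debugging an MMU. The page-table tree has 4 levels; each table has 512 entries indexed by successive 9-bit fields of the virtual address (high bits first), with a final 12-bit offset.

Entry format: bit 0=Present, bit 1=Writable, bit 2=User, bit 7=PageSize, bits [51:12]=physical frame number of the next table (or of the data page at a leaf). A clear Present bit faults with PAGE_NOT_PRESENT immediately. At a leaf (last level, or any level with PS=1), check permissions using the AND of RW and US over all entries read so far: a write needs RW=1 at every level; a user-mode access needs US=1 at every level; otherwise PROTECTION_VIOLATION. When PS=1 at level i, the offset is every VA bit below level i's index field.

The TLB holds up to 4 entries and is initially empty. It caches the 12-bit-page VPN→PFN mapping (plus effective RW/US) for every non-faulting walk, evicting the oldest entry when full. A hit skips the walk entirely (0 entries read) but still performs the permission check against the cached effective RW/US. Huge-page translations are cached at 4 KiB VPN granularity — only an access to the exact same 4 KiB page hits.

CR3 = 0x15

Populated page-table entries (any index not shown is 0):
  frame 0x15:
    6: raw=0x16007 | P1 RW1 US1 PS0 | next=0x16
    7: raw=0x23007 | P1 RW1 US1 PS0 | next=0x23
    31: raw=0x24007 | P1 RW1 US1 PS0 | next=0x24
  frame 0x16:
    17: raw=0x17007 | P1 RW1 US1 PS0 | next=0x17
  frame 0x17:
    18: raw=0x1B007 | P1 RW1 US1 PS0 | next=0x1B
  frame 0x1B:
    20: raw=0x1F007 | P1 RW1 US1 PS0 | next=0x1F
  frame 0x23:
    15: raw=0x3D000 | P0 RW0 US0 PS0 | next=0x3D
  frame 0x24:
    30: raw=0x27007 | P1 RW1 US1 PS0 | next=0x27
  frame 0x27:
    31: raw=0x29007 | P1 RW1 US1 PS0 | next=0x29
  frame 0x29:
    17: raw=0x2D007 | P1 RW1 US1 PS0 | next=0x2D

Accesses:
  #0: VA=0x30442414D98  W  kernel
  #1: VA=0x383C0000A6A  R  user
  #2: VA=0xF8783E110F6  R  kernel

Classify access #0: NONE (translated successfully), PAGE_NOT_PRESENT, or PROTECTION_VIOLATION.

Trace:
#0 VA=0x30442414D98 (w,kernel):
  lvl0: tbl 0x15, slot 6 ⇒ 0x16007 (P1/RW1/US1/PS0)
  lvl1: tbl 0x16, slot 17 ⇒ 0x17007 (P1/RW1/US1/PS0)
  lvl2: tbl 0x17, slot 18 ⇒ 0x1B007 (P1/RW1/US1/PS0)
  lvl3: tbl 0x1B, slot 20 ⇒ 0x1F007 (P1/RW1/US1/PS0)
  ✓ 0x1FD98  — 4 lookups
#1 VA=0x383C0000A6A (r,user):
  lvl0: tbl 0x15, slot 7 ⇒ 0x23007 (P1/RW1/US1/PS0)
  lvl1: tbl 0x23, slot 15 ⇒ 0x3D000 (P0/RW0/US0/PS0)
  ✗ PAGE_NOT_PRESENT  [2 reads]
#2 VA=0xF8783E110F6 (r,kernel):
  lvl0: tbl 0x15, slot 31 ⇒ 0x24007 (P1/RW1/US1/PS0)
  lvl1: tbl 0x24, slot 30 ⇒ 0x27007 (P1/RW1/US1/PS0)
  lvl2: tbl 0x27, slot 31 ⇒ 0x29007 (P1/RW1/US1/PS0)
  lvl3: tbl 0x29, slot 17 ⇒ 0x2D007 (P1/RW1/US1/PS0)
  ✓ 0x2D0F6  — 4 lookups

Access #0 fault: NONE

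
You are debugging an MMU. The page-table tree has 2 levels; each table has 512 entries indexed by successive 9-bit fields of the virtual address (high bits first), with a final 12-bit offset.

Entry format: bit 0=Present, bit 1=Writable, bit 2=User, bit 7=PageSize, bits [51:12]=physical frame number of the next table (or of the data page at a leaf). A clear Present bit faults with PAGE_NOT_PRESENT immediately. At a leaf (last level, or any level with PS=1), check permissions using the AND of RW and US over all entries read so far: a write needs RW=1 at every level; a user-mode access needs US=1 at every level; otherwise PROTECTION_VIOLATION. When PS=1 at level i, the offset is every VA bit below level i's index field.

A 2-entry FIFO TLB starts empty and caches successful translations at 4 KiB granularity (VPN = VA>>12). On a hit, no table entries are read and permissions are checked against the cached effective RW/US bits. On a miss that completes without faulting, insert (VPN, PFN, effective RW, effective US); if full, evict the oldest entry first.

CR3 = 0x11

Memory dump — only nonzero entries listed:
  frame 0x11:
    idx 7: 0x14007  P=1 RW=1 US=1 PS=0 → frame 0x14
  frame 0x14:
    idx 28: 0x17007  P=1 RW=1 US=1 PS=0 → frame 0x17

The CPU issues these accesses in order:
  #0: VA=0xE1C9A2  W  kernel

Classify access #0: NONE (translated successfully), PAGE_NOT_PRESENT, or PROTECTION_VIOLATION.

Walk each access:
#0 VA=0xE1C9A2 (w,kernel):
  L0 @0x11[7] → 0x14007  P=1,RW=1,US=1,PS=0
  L1 @0x14[28] → 0x17007  P=1,RW=1,US=1,PS=0
  ✓ 0x179A2  — 2 lookups

Access #0 fault: NONE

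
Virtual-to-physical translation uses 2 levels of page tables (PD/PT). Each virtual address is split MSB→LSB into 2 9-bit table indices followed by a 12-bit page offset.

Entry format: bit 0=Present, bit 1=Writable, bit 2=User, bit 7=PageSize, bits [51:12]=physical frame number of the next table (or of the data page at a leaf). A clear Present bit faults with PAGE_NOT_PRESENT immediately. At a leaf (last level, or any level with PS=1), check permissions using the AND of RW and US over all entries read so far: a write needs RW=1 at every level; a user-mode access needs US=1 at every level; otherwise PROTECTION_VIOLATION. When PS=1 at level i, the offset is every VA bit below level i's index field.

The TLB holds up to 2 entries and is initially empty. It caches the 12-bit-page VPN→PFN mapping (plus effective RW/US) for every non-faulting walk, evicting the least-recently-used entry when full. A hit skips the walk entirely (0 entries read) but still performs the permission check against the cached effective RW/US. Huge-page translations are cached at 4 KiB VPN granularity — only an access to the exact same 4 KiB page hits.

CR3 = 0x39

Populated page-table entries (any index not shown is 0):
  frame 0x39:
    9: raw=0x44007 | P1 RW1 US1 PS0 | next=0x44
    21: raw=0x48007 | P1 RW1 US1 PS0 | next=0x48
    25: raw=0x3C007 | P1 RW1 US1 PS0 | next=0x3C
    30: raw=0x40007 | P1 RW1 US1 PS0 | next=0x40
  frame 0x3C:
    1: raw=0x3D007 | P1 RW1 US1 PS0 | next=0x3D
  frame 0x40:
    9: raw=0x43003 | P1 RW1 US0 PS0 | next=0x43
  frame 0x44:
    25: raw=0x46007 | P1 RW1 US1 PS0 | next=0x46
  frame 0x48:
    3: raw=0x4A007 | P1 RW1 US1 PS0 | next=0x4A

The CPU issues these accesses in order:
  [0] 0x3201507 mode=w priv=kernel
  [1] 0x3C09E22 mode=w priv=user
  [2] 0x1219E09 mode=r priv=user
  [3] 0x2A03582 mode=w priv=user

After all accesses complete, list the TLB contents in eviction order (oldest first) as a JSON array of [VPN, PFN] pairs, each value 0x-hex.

Per-access translation:
#0 VA=0x3201507 (w,kernel):
  L0 @0x39[25] → 0x3C007  P=1,RW=1,US=1,PS=0
  L1 @0x3C[1] → 0x3D007  P=1,RW=1,US=1,PS=0
  ✓ 0x3D507  — 2 lookups
#1 VA=0x3C09E22 (w,user):
  L0 @0x39[30] → 0x40007  P=1,RW=1,US=1,PS=0
  L1 @0x40[9] → 0x43003  P=1,RW=1,US=0,PS=0
  ✗ PROTECTION_VIOLATION  [2 reads]
#2 VA=0x1219E09 (r,user):
  L0 @0x39[9] → 0x44007  P=1,RW=1,US=1,PS=0
  L1 @0x44[25] → 0x46007  P=1,RW=1,US=1,PS=0
  ✓ 0x46E09  — 2 lookups
#3 VA=0x2A03582 (w,user):
  L0 @0x39[21] → 0x48007  P=1,RW=1,US=1,PS=0
  L1 @0x48[3] → 0x4A007  P=1,RW=1,US=1,PS=0
  ✓ 0x4A582  — 2 lookups

TLB: [["0x1219", "0x46"], ["0x2A03", "0x4A"]]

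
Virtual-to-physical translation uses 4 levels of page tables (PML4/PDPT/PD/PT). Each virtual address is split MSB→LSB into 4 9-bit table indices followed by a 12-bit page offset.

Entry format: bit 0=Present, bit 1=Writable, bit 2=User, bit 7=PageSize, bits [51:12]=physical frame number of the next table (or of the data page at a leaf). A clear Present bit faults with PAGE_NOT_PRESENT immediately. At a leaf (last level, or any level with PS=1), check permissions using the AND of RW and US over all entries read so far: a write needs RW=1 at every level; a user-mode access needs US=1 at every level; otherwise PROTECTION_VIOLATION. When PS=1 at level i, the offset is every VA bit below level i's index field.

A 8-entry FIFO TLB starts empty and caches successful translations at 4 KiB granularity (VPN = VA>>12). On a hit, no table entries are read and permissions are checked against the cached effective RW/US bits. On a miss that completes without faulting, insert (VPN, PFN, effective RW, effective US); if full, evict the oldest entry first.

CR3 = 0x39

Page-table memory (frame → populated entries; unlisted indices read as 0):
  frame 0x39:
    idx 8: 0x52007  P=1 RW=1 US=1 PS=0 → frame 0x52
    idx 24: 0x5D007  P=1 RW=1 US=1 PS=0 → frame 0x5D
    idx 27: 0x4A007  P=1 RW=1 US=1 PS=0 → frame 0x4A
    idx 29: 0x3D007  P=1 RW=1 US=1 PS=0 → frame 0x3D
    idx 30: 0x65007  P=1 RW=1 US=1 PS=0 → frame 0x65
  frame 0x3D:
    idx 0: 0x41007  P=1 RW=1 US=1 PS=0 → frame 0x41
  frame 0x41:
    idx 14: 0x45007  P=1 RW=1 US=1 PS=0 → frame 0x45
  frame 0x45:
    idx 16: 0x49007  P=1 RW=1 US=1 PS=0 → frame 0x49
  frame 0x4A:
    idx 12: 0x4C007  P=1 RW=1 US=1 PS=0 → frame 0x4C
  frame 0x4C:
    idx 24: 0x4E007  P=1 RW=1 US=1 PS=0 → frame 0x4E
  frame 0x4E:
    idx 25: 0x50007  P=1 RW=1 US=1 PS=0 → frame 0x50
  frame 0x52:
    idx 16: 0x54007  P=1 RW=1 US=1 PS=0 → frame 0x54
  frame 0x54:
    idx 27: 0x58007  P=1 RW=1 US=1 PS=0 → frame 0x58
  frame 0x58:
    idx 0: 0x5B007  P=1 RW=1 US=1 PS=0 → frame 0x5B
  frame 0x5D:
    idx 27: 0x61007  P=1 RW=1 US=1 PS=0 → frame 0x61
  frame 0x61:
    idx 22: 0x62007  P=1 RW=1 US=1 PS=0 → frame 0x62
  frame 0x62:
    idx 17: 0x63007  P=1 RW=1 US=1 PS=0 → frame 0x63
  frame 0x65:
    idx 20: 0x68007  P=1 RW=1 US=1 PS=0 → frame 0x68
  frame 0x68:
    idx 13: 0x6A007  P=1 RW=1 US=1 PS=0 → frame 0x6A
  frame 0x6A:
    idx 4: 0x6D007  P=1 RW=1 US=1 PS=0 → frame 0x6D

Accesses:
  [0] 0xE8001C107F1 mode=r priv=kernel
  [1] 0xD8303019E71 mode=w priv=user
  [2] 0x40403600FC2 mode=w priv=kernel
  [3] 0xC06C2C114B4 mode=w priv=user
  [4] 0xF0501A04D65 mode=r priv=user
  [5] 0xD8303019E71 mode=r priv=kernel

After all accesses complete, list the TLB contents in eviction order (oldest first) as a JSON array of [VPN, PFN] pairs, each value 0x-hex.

Trace:
#0 VA=0xE8001C107F1 (r,kernel):
  L0 @0x39[29] → 0x3D007  P=1,RW=1,US=1,PS=0
  L1 @0x3D[0] → 0x41007  P=1,RW=1,US=1,PS=0
  L2 @0x41[14] → 0x45007  P=1,RW=1,US=1,PS=0
  L3 @0x45[16] → 0x49007  P=1,RW=1,US=1,PS=0
  ✓ 0x497F1  — 4 lookups
#1 VA=0xD8303019E71 (w,user):
  L0 @0x39[27] → 0x4A007  P=1,RW=1,US=1,PS=0
  L1 @0x4A[12] → 0x4C007  P=1,RW=1,US=1,PS=0
  L2 @0x4C[24] → 0x4E007  P=1,RW=1,US=1,PS=0
  L3 @0x4E[25] → 0x50007  P=1,RW=1,US=1,PS=0
  ✓ 0x50E71  — 4 lookups
#2 VA=0x40403600FC2 (w,kernel):
  L0 @0x39[8] → 0x52007  P=1,RW=1,US=1,PS=0
  L1 @0x52[16] → 0x54007  P=1,RW=1,US=1,PS=0
  L2 @0x54[27] → 0x58007  P=1,RW=1,US=1,PS=0
  L3 @0x58[0] → 0x5B007  P=1,RW=1,US=1,PS=0
  ✓ 0x5BFC2  — 4 lookups
#3 VA=0xC06C2C114B4 (w,user):
  L0 @0x39[24] → 0x5D007  P=1,RW=1,US=1,PS=0
  L1 @0x5D[27] → 0x61007  P=1,RW=1,US=1,PS=0
  L2 @0x61[22] → 0x62007  P=1,RW=1,US=1,PS=0
  L3 @0x62[17] → 0x63007  P=1,RW=1,US=1,PS=0
  ✓ 0x634B4  — 4 lookups
#4 VA=0xF0501A04D65 (r,user):
  L0 @0x39[30] → 0x65007  P=1,RW=1,US=1,PS=0
  L1 @0x65[20] → 0x68007  P=1,RW=1,US=1,PS=0
  L2 @0x68[13] → 0x6A007  P=1,RW=1,US=1,PS=0
  L3 @0x6A[4] → 0x6D007  P=1,RW=1,US=1,PS=0
  ✓ 0x6DD65  — 4 lookups
#5 VA=0xD8303019E71 (r,kernel):
  TLB hit vpn=0xD8303019 → PA=0x50E71

TLB: [["0xE8001C10", "0x49"], ["0xD8303019", "0x50"], ["0x40403600", "0x5B"], ["0xC06C2C11", "0x63"], ["0xF0501A04", "0x6D"]]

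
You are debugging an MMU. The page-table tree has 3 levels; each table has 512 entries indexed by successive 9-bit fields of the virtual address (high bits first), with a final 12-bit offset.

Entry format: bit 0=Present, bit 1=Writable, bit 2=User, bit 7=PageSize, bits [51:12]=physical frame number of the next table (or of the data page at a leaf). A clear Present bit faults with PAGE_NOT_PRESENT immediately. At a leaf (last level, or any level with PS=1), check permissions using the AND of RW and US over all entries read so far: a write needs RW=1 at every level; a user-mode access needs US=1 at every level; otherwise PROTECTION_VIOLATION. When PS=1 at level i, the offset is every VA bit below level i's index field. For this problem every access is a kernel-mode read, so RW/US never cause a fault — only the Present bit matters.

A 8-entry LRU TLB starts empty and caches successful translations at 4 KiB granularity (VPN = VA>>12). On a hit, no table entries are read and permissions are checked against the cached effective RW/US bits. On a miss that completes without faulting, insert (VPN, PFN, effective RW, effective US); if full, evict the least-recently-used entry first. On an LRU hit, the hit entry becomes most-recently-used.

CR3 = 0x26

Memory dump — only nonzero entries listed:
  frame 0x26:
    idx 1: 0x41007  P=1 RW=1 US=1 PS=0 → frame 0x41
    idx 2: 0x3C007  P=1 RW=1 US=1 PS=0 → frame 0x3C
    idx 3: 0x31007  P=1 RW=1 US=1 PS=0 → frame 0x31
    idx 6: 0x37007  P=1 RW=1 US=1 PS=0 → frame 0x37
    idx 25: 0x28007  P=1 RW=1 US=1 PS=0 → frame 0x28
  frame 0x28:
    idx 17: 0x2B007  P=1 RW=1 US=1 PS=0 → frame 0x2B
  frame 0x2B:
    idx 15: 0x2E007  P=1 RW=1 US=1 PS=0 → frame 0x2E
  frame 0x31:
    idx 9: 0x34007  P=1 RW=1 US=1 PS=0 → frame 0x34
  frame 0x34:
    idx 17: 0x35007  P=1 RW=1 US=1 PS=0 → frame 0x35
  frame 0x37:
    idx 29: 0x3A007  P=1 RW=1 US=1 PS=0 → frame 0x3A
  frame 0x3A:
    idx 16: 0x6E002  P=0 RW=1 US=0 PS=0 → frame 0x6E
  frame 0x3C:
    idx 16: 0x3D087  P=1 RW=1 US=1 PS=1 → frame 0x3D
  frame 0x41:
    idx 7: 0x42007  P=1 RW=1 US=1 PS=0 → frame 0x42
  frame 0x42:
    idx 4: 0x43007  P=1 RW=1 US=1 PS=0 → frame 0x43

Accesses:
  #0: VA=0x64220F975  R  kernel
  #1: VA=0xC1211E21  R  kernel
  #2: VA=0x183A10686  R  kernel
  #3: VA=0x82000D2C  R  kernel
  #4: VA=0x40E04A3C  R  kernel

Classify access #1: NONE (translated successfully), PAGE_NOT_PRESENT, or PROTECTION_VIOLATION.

Per-access translation:
#0 VA=0x64220F975 (r,kernel):
  L0 @0x26[25] → 0x28007  P=1,RW=1,US=1,PS=0
  L1 @0x28[17] → 0x2B007  P=1,RW=1,US=1,PS=0
  L2 @0x2B[15] → 0x2E007  P=1,RW=1,US=1,PS=0
  ✓ 0x2E975  — 3 lookups
#1 VA=0xC1211E21 (r,kernel):
  L0 @0x26[3] → 0x31007  P=1,RW=1,US=1,PS=0
  L1 @0x31[9] → 0x34007  P=1,RW=1,US=1,PS=0
  L2 @0x34[17] → 0x35007  P=1,RW=1,US=1,PS=0
  ✓ 0x35E21  — 3 lookups
#2 VA=0x183A10686 (r,kernel):
  L0 @0x26[6] → 0x37007  P=1,RW=1,US=1,PS=0
  L1 @0x37[29] → 0x3A007  P=1,RW=1,US=1,PS=0
  L2 @0x3A[16] → 0x6E002  P=0,RW=1,US=0,PS=0
  ⇒ fault: PAGE_NOT_PRESENT  — 3 lookups
#3 VA=0x82000D2C (r,kernel):
  L0 @0x26[2] → 0x3C007  P=1,RW=1,US=1,PS=0
  L1 @0x3C[16] → 0x3D087  P=1,RW=1,US=1,PS=1
  ✓ 0x3DD2C (huge @L1)  — 2 lookups
#4 VA=0x40E04A3C (r,kernel):
  L0 @0x26[1] → 0x41007  P=1,RW=1,US=1,PS=0
  L1 @0x41[7] → 0x42007  P=1,RW=1,US=1,PS=0
  L2 @0x42[4] → 0x43007  P=1,RW=1,US=1,PS=0
  ✓ 0x43A3C  — 3 lookups

Access #1 fault: NONE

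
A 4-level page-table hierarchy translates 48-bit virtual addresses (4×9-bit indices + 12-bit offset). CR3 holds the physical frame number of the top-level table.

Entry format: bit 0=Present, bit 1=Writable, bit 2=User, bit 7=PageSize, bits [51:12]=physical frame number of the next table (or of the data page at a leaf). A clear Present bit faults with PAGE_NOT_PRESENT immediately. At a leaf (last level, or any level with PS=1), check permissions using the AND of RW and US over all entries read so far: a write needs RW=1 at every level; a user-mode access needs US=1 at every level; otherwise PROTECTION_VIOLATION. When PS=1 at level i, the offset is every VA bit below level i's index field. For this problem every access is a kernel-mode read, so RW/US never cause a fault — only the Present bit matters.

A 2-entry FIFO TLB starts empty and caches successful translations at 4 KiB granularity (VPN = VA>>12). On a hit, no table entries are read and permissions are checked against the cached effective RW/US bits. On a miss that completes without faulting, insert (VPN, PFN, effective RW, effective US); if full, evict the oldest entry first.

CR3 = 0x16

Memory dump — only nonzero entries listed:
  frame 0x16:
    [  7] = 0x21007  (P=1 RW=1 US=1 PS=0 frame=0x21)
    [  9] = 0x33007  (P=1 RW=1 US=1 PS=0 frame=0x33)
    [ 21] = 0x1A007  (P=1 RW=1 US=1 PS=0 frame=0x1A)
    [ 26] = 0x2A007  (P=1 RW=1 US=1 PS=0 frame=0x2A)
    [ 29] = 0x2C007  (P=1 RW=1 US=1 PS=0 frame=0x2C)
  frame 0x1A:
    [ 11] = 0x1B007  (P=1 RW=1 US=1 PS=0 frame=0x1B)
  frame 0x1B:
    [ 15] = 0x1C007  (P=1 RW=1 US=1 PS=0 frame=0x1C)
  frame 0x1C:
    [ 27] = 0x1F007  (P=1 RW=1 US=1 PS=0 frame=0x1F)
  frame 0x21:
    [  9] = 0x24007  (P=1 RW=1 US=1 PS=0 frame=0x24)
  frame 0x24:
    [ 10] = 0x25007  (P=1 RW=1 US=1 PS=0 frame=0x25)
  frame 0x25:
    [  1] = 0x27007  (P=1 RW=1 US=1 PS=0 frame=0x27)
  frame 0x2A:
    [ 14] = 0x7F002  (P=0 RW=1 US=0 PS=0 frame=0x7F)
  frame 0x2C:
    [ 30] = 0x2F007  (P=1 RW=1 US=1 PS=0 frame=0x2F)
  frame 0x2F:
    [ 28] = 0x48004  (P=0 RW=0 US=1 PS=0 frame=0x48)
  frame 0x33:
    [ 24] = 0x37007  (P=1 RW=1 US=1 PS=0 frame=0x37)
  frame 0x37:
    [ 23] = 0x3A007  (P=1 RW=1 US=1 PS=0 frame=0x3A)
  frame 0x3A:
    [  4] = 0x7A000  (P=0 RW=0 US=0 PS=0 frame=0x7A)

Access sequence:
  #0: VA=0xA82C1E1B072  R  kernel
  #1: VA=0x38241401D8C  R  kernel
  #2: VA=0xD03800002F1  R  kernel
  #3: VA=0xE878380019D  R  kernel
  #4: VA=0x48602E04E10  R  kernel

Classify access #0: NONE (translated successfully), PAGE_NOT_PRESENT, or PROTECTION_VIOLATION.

Trace:
#0 VA=0xA82C1E1B072 (r,kernel):
  [0] read 0x16 idx=21: raw=0x1A007 flags P=1 W=1 U=1 S=0
  [1] read 0x1A idx=11: raw=0x1B007 flags P=1 W=1 U=1 S=0
  [2] read 0x1B idx=15: raw=0x1C007 flags P=1 W=1 U=1 S=0
  [3] read 0x1C idx=27: raw=0x1F007 flags P=1 W=1 U=1 S=0
  ✓ 0x1F072  — 4 lookups
#1 VA=0x38241401D8C (r,kernel):
  [0] read 0x16 idx=7: raw=0x21007 flags P=1 W=1 U=1 S=0
  [1] read 0x21 idx=9: raw=0x24007 flags P=1 W=1 U=1 S=0
  [2] read 0x24 idx=10: raw=0x25007 flags P=1 W=1 U=1 S=0
  [3] read 0x25 idx=1: raw=0x27007 flags P=1 W=1 U=1 S=0
  ✓ 0x27D8C  — 4 lookups
#2 VA=0xD03800002F1 (r,kernel):
  [0] read 0x16 idx=26: raw=0x2A007 flags P=1 W=1 U=1 S=0
  [1] read 0x2A idx=14: raw=0x7F002 flags P=0 W=1 U=0 S=0
  ⇒ fault: PAGE_NOT_PRESENT  — 2 lookups
#3 VA=0xE878380019D (r,kernel):
  [0] read 0x16 idx=29: raw=0x2C007 flags P=1 W=1 U=1 S=0
  [1] read 0x2C idx=30: raw=0x2F007 flags P=1 W=1 U=1 S=0
  [2] read 0x2F idx=28: raw=0x48004 flags P=0 W=0 U=1 S=0
  ⇒ fault: PAGE_NOT_PRESENT  — 3 lookups
#4 VA=0x48602E04E10 (r,kernel):
  [0] read 0x16 idx=9: raw=0x33007 flags P=1 W=1 U=1 S=0
  [1] read 0x33 idx=24: raw=0x37007 flags P=1 W=1 U=1 S=0
  [2] read 0x37 idx=23: raw=0x3A007 flags P=1 W=1 U=1 S=0
  [3] read 0x3A idx=4: raw=0x7A000 flags P=0 W=0 U=0 S=0
  ⇒ fault: PAGE_NOT_PRESENT  — 4 lookups

Access #0 fault: NONE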